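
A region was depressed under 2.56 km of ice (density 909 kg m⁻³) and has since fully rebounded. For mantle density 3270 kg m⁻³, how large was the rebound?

0.712 km

Removing the load lets mantle flow back in; uplift u satisfies ρ_ice t = ρ_m u.
u = t ρ_ice/ρ_m = 2.56 km × 909/3270 = 0.712 km.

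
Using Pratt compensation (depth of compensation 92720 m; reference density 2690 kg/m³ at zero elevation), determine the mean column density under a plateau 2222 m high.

2630 kg/m³

Pratt balance: ρ_ref D = ρ (D + h).
ρ = ρ_ref D/(D + h) = 2690 × 92720 m/(92720 m + 2222 m) = 2630 kg/m³.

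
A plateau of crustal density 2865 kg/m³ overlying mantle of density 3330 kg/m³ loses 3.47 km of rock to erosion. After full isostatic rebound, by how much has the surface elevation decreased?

0.485 km

Rebound u = e ρ_c/ρ_m = 3.47 km × 2865/3330 = 2.985 km.
Net surface drop = e − u = 3.47 km − 2.985 km = e (ρ_m − ρ_c)/ρ_m = 0.485 km.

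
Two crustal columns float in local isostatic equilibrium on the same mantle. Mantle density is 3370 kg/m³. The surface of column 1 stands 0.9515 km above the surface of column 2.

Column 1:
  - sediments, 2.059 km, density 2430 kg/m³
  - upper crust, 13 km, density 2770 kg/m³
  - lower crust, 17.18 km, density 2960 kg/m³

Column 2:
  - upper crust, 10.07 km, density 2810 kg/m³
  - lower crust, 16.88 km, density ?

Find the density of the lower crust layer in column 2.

2900 kg/m³

Take the compensation level at the base of the deeper column (depth z_c below the surface of column 1) and equate Σ ρ_i t_i down to z_c; mantle fills any gap and the z_c terms cancel.
Column 1: 2.059×2430 + 13×2770 + 17.18×2960 + (z_c − 32.239)×3370
Column 2: 0.9515×0 + 10.07×2810 + 16.88×ρ + (z_c − 0.9515 − 26.95)×3370
The z_c×3370 term appears on both sides and cancels. Collect the known terms of each column as K = Σ(ρt)_known − 3370 × (depth of known layers): K_1 = 91866.17 − 3370×32.239 = −16779.26; K_2 = 28296.7 − 3370×(0.9515 + 26.95) = −65731.355.
Balance: K_1 = K_2 + 16.88×ρ, so ρ = (K_1 − K_2)/16.88 = 48952.1/16.88 = 2900 kg/m³.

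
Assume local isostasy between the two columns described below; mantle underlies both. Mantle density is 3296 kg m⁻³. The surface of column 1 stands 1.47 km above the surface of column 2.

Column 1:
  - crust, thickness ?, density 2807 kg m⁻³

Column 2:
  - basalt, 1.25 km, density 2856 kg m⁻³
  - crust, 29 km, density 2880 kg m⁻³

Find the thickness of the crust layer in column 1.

35.7 km

Take the compensation level at the base of the deeper column (depth z_c below the surface of column 1) and equate Σ ρ_i t_i down to z_c; mantle fills any gap and the z_c terms cancel.
Column 1: x×2807 + (z_c − 0 − x)×3296
Column 2: 1.47×0 + 1.25×2856 + 29×2880 + (z_c − 1.47 − 30.25)×3296
The z_c×3296 term appears on both sides and cancels. Collect the known terms of each column as K = Σ(ρt)_known − 3296 × (depth of known layers): K_1 = 0 − 3296×0 = 0; K_2 = 87090 − 3296×(1.47 + 30.25) = −17459.12.
Balance: K_1 − x×(3296 − 2807) = K_2, so x = (K_1 − K_2)/(3296 − 2807) = 17459.1/489 = 35.7 km.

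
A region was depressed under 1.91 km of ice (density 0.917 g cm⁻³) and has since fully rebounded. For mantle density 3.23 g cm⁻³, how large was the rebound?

Removing the load lets mantle flow back in; uplift u satisfies ρ_ice t = ρ_m u.
u = t ρ_ice/ρ_m = 1.91 km × 0.917/3.23 = 0.542 km.

0.542 km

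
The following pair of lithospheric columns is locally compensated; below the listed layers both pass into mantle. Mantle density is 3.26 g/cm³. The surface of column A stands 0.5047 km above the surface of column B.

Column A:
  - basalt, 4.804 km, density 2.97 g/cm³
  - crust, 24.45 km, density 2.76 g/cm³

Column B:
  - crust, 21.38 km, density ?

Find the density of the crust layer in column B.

Take the compensation level at the base of the deeper column (depth z_c below the surface of column A) and equate Σ ρ_i t_i down to z_c; mantle fills any gap and the z_c terms cancel.
Column A: 4.804×2.97 + 24.45×2.76 + (z_c − 29.254)×3.26
Column B: 0.5047×0 + 21.38×ρ + (z_c − 0.5047 − 21.38)×3.26
The z_c×3.26 term appears on both sides and cancels. Collect the known terms of each column as K = Σ(ρt)_known − 3.26 × (depth of known layers): K_A = 81.74988 − 3.26×29.254 = −13.61816; K_B = 0 − 3.26×(0.5047 + 21.38) = −71.344122.
Balance: K_A = K_B + 21.38×ρ, so ρ = (K_A − K_B)/21.38 = 57.726/21.38 = 2.7 g/cm³.

2.7 g/cm³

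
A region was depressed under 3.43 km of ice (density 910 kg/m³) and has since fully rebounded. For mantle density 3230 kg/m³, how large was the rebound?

Removing the load lets mantle flow back in; uplift u satisfies ρ_ice t = ρ_m u.
u = t ρ_ice/ρ_m = 3.43 km × 910/3230 = 0.966 km.

0.966 km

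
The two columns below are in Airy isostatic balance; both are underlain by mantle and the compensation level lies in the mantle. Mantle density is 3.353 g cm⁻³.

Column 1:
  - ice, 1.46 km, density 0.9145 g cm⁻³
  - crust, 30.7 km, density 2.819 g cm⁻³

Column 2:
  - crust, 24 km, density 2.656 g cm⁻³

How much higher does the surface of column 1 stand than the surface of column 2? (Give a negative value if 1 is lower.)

For any compensation level in the mantle, the mantle terms cancel and isostasy reduces to e = (Σt_1 − Σt_2) − (Σ(ρt)_1 − Σ(ρt)_2) / ρ_m.
Σt_1 = 32.16 km; Σt_2 = 24 km; Σ(ρt)_1 = 87.87847; Σ(ρt)_2 = 63.744 (in km·g cm⁻³).
e = (32.16 − 24) − (87.87847 − 63.744) / 3.353 = 0.962 km.

0.962 km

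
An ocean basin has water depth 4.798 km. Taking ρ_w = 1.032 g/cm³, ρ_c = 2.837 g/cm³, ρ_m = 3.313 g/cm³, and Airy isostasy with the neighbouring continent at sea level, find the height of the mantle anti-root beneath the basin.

18.2 km

By Archimedes' principle applied to the lithosphere: replacing crust with seawater at the top is compensated by replacing crust with mantle at the base: d (ρ_c − ρ_w) = a (ρ_m − ρ_c).
a = d (ρ_c − ρ_w)/(ρ_m − ρ_c) = 4.798 km × 1.805/0.476 = 18.2 km.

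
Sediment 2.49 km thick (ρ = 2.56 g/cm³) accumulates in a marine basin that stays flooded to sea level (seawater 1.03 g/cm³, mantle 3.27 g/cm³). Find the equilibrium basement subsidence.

1.7 km

Submarine loading: the sediment displaces seawater, and the subsidence is in turn flooded, so s (ρ_m − ρ_w) = t (ρ_sed − ρ_w).
s = 2.49 km × (2.56 − 1.03) / (3.27 − 1.03) = 1.7 km.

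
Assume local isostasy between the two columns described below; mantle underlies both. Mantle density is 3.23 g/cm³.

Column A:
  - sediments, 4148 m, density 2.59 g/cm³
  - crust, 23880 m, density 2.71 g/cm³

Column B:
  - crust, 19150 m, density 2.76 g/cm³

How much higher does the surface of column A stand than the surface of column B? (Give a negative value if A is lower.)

For any compensation level in the mantle, the mantle terms cancel and isostasy reduces to e = (Σt_A − Σt_B) − (Σ(ρt)_A − Σ(ρt)_B) / ρ_m.
Σt_A = 28028 m; Σt_B = 19150 m; Σ(ρt)_A = 75458.12; Σ(ρt)_B = 52854 (in m·g/cm³).
e = (28028 − 19150) − (75458.12 − 52854) / 3.23 = 1880 m.

1880 m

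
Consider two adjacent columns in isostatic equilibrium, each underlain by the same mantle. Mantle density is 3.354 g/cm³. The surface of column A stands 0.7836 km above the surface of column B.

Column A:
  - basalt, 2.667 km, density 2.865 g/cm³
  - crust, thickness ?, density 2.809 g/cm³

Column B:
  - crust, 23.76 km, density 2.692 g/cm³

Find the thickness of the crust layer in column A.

Take the compensation level at the base of the deeper column (depth z_c below the surface of column A) and equate Σ ρ_i t_i down to z_c; mantle fills any gap and the z_c terms cancel.
Column A: 2.667×2.865 + x×2.809 + (z_c − 2.667 − x)×3.354
Column B: 0.7836×0 + 23.76×2.692 + (z_c − 0.7836 − 23.76)×3.354
The z_c×3.354 term appears on both sides and cancels. Collect the known terms of each column as K = Σ(ρt)_known − 3.354 × (depth of known layers): K_A = 7.640955 − 3.354×2.667 = −1.304163; K_B = 63.96192 − 3.354×(0.7836 + 23.76) = −18.3573144.
Balance: K_A − x×(3.354 − 2.809) = K_B, so x = (K_A − K_B)/(3.354 − 2.809) = 17.0532/0.545 = 31.3 km.

31.3 km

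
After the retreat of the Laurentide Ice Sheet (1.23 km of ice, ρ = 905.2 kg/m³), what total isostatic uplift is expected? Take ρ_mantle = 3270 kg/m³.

0.34 km

Removing the load lets mantle flow back in; uplift u satisfies ρ_ice t = ρ_m u.
u = t ρ_ice/ρ_m = 1.23 km × 905.2/3270 = 0.34 km.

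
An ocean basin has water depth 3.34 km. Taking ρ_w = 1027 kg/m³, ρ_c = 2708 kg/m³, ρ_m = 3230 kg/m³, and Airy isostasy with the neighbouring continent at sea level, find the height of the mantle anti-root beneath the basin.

10.8 km

Balancing pressure at the compensation depth: replacing crust with seawater at the top is compensated by replacing crust with mantle at the base: d (ρ_c − ρ_w) = a (ρ_m − ρ_c).
a = d (ρ_c − ρ_w)/(ρ_m − ρ_c) = 3.34 km × 1681/522 = 10.8 km.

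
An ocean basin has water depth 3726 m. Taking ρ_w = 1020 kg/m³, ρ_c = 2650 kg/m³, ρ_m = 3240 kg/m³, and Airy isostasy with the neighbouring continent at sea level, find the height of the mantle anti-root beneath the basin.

10300 m

Equating mass per unit area of the two columns: replacing crust with seawater at the top is compensated by replacing crust with mantle at the base: d (ρ_c − ρ_w) = a (ρ_m − ρ_c).
a = d (ρ_c − ρ_w)/(ρ_m − ρ_c) = 3726 m × 1630/590 = 10300 m.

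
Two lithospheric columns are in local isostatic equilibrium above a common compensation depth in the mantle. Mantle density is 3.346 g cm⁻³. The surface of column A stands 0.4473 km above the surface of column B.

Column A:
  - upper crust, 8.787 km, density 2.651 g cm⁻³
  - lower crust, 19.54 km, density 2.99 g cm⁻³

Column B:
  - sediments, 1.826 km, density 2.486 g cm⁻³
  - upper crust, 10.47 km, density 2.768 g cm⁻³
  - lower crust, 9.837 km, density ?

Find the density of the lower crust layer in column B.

Take the compensation level at the base of the deeper column (depth z_c below the surface of column A) and equate Σ ρ_i t_i down to z_c; mantle fills any gap and the z_c terms cancel.
Column A: 8.787×2.651 + 19.54×2.99 + (z_c − 28.327)×3.346
Column B: 0.4473×0 + 1.826×2.486 + 10.47×2.768 + 9.837×ρ + (z_c − 0.4473 − 22.133)×3.346
The z_c×3.346 term appears on both sides and cancels. Collect the known terms of each column as K = Σ(ρt)_known − 3.346 × (depth of known layers): K_A = 81.718937 − 3.346×28.327 = −13.063205; K_B = 33.520396 − 3.346×(0.4473 + 22.133) = −42.0332878.
Balance: K_A = K_B + 9.837×ρ, so ρ = (K_A − K_B)/9.837 = 28.9701/9.837 = 2.95 g cm⁻³.

2.95 g cm⁻³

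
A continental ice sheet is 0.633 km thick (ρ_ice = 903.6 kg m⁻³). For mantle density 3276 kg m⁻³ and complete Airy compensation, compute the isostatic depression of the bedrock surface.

Isostatic balance requires: the ice load ρ_ice t is balanced by mantle displaced below, ρ_m s.
s = t ρ_ice / ρ_m = 0.633 km × 903.6/3276 = 0.175 km.

0.175 km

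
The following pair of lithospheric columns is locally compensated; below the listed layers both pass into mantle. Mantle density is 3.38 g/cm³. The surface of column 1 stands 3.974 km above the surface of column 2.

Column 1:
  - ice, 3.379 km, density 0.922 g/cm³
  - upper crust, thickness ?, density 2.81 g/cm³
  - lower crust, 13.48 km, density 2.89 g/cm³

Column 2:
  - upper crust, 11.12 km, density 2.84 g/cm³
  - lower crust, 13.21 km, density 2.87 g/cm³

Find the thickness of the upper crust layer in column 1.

Take the compensation level at the base of the deeper column (depth z_c below the surface of column 1) and equate Σ ρ_i t_i down to z_c; mantle fills any gap and the z_c terms cancel.
Column 1: 3.379×0.922 + x×2.81 + 13.48×2.89 + (z_c − 16.859 − x)×3.38
Column 2: 3.974×0 + 11.12×2.84 + 13.21×2.87 + (z_c − 3.974 − 24.33)×3.38
The z_c×3.38 term appears on both sides and cancels. Collect the known terms of each column as K = Σ(ρt)_known − 3.38 × (depth of known layers): K_1 = 42.072638 − 3.38×16.859 = −14.910782; K_2 = 69.4935 − 3.38×(3.974 + 24.33) = −26.17402.
Balance: K_1 − x×(3.38 − 2.81) = K_2, so x = (K_1 − K_2)/(3.38 − 2.81) = 11.2632/0.57 = 19.8 km.

19.8 km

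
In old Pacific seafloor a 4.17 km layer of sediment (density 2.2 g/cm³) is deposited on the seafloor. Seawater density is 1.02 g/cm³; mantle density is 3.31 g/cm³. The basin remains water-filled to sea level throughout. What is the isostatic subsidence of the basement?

2.15 km

Submarine loading: the sediment displaces seawater, and the subsidence is in turn flooded, so s (ρ_m − ρ_w) = t (ρ_sed − ρ_w).
s = 4.17 km × (2.2 − 1.02) / (3.31 − 1.02) = 2.15 km.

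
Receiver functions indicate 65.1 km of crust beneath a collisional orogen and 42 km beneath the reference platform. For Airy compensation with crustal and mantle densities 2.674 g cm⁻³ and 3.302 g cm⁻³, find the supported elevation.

4.39 km

Excess crust Δ = 65.1 km − 42 km = 23.1 km, split between elevation h and root r with h + r = Δ.
Airy balance ρ_c h = (ρ_m − ρ_c) r gives r = h ρ_c/(ρ_m − ρ_c), so h (1 + ρ_c/(ρ_m − ρ_c)) = Δ, i.e. h = Δ (ρ_m − ρ_c)/ρ_m.
h = 23.1 km × 0.628/3.302 = 4.39 km.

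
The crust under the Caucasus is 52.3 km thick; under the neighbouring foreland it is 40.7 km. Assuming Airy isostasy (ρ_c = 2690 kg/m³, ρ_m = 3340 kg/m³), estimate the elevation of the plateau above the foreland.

2.26 km

Excess crust Δ = 52.3 km − 40.7 km = 11.6 km, split between elevation h and root r with h + r = Δ.
Airy balance ρ_c h = (ρ_m − ρ_c) r gives r = h ρ_c/(ρ_m − ρ_c), so h (1 + ρ_c/(ρ_m − ρ_c)) = Δ, i.e. h = Δ (ρ_m − ρ_c)/ρ_m.
h = 11.6 km × 650/3340 = 2.26 km.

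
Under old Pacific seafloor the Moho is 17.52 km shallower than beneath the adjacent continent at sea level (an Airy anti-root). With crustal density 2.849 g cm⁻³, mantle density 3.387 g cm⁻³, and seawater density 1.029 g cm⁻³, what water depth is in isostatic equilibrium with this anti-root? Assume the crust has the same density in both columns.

Replacing a thickness d of crust by seawater at the top must be balanced by replacing crust with mantle at the base: d (ρ_c − ρ_w) = a (ρ_m − ρ_c).
d = a (ρ_m − ρ_c)/(ρ_c − ρ_w) = 17.52 km × 0.538/1.82 = 5.18 km.

5.18 km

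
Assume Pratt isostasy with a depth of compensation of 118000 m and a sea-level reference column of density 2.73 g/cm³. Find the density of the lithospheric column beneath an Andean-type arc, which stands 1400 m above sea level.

2.7 g/cm³

Pratt balance: ρ_ref D = ρ (D + h).
ρ = ρ_ref D/(D + h) = 2.73 × 118000 m/(118000 m + 1400 m) = 2.7 g/cm³.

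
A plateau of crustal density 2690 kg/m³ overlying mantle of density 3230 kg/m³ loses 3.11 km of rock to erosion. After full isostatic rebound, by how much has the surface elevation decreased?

0.52 km

Rebound u = e ρ_c/ρ_m = 3.11 km × 2690/3230 = 2.59 km.
Net surface drop = e − u = 3.11 km − 2.59 km = e (ρ_m − ρ_c)/ρ_m = 0.52 km.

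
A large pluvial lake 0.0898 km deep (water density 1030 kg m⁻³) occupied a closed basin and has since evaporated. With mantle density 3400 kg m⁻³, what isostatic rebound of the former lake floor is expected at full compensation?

0.0272 km

u = d ρ_w/ρ_m = 0.0898 km × 1030/3400 = 0.0272 km.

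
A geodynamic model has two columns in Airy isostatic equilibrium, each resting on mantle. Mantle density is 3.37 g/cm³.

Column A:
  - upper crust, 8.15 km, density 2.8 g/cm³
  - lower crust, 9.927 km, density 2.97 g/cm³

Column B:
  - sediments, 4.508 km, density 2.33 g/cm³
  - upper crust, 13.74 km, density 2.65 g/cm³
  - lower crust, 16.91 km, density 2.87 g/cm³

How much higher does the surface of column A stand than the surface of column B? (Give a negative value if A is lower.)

−4.28 km

For any compensation level in the mantle, the mantle terms cancel and isostasy reduces to e = (Σt_A − Σt_B) − (Σ(ρt)_A − Σ(ρt)_B) / ρ_m.
Σt_A = 18.077 km; Σt_B = 35.158 km; Σ(ρt)_A = 52.30319; Σ(ρt)_B = 95.44634 (in km·g/cm³).
e = (18.077 − 35.158) − (52.30319 − 95.44634) / 3.37 = −4.28 km.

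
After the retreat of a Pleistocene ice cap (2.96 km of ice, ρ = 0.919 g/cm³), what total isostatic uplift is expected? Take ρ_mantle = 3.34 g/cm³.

0.814 km

Removing the load lets mantle flow back in; uplift u satisfies ρ_ice t = ρ_m u.
u = t ρ_ice/ρ_m = 2.96 km × 0.919/3.34 = 0.814 km.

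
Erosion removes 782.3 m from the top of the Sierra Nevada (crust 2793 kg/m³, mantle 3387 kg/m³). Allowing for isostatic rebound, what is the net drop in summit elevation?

137 m

Rebound u = e ρ_c/ρ_m = 782.3 m × 2793/3387 = 645.1 m.
Net surface drop = e − u = 782.3 m − 645.1 m = e (ρ_m − ρ_c)/ρ_m = 137 m.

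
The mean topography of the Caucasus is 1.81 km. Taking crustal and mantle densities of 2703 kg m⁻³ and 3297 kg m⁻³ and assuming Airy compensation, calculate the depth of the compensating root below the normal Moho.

8.24 km

Equating mass per unit area of the two columns: the weight of the topography is balanced by the buoyancy of the root, ρ_c h = (ρ_m − ρ_c) r.
r = h · ρ_c / (ρ_m − ρ_c) = 1.81 km × 2703 / (3297 − 2703) = 8.24 km.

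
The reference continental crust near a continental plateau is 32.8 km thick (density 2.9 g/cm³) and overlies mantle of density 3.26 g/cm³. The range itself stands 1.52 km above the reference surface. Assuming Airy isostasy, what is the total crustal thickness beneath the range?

46.6 km

Root depth r = h ρ_c / (ρ_m − ρ_c) = 1.52 km × 2.9 / 0.36 = 12.24 km.
Total thickness = T + h + r = 32.8 km + 1.52 km + 12.24 km = 46.6 km.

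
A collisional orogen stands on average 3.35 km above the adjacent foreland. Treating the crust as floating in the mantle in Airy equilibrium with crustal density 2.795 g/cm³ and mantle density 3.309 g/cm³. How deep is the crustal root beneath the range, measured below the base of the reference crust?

Isostatic balance requires: the weight of the topography is balanced by the buoyancy of the root, ρ_c h = (ρ_m − ρ_c) r.
r = h · ρ_c / (ρ_m − ρ_c) = 3.35 km × 2.795 / (3.309 − 2.795) = 18.2 km.

18.2 km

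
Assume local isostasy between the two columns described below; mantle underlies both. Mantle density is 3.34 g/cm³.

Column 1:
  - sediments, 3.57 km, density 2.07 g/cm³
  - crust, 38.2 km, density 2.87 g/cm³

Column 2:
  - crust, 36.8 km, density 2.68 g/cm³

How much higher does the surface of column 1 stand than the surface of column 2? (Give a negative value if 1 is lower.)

−0.539 km

For any compensation level in the mantle, the mantle terms cancel and isostasy reduces to e = (Σt_1 − Σt_2) − (Σ(ρt)_1 − Σ(ρt)_2) / ρ_m.
Σt_1 = 41.77 km; Σt_2 = 36.8 km; Σ(ρt)_1 = 117.0239; Σ(ρt)_2 = 98.624 (in km·g/cm³).
e = (41.77 − 36.8) − (117.0239 − 98.624) / 3.34 = −0.539 km.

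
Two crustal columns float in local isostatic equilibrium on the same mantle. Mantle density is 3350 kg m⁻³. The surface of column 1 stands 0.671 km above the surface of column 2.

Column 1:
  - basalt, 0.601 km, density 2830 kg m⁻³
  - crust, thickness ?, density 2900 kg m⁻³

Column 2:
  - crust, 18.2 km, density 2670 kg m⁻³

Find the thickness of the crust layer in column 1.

Take the compensation level at the base of the deeper column (depth z_c below the surface of column 1) and equate Σ ρ_i t_i down to z_c; mantle fills any gap and the z_c terms cancel.
Column 1: 0.601×2830 + x×2900 + (z_c − 0.601 − x)×3350
Column 2: 0.671×0 + 18.2×2670 + (z_c − 0.671 − 18.2)×3350
The z_c×3350 term appears on both sides and cancels. Collect the known terms of each column as K = Σ(ρt)_known − 3350 × (depth of known layers): K_1 = 1700.83 − 3350×0.601 = −312.52; K_2 = 48594 − 3350×(0.671 + 18.2) = −14623.85.
Balance: K_1 − x×(3350 − 2900) = K_2, so x = (K_1 − K_2)/(3350 − 2900) = 14311.3/450 = 31.8 km.

31.8 km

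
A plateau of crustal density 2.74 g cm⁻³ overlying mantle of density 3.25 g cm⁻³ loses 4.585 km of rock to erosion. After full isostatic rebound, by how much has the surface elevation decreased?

0.719 km

Rebound u = e ρ_c/ρ_m = 4.585 km × 2.74/3.25 = 3.866 km.
Net surface drop = e − u = 4.585 km − 3.866 km = e (ρ_m − ρ_c)/ρ_m = 0.719 km.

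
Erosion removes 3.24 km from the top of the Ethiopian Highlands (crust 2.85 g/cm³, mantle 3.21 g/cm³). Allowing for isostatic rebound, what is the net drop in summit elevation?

0.363 km

Rebound u = e ρ_c/ρ_m = 3.24 km × 2.85/3.21 = 2.877 km.
Net surface drop = e − u = 3.24 km − 2.877 km = e (ρ_m − ρ_c)/ρ_m = 0.363 km.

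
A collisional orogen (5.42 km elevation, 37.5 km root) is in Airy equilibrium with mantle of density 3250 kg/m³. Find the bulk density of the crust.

2840 kg/m³

ρ_c h = (ρ_m − ρ_c) r → ρ_c (h + r) = ρ_m r → ρ_c = ρ_m r / (h + r).
ρ_c = 3250 × 37.5 km / (5.42 km + 37.5 km) = 2840 kg/m³.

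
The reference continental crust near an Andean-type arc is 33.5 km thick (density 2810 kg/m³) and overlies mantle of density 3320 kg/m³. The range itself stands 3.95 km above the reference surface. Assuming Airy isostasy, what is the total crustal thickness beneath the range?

Root depth r = h ρ_c / (ρ_m − ρ_c) = 3.95 km × 2810 / 510 = 21.76 km.
Total thickness = T + h + r = 33.5 km + 3.95 km + 21.76 km = 59.2 km.

59.2 km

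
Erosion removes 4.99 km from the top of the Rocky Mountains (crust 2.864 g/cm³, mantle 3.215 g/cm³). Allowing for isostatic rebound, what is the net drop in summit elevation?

Rebound u = e ρ_c/ρ_m = 4.99 km × 2.864/3.215 = 4.445 km.
Net surface drop = e − u = 4.99 km − 4.445 km = e (ρ_m − ρ_c)/ρ_m = 0.545 km.

0.545 km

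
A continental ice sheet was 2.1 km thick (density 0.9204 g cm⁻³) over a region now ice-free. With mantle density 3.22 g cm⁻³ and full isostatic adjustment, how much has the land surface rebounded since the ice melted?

Removing the load lets mantle flow back in; uplift u satisfies ρ_ice t = ρ_m u.
u = t ρ_ice/ρ_m = 2.1 km × 0.9204/3.22 = 0.6 km.

0.6 km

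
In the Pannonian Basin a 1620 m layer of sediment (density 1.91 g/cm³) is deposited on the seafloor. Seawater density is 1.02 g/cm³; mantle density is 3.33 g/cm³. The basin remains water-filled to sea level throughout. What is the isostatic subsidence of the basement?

624 m

Submarine loading: the sediment displaces seawater, and the subsidence is in turn flooded, so s (ρ_m − ρ_w) = t (ρ_sed − ρ_w).
s = 1620 m × (1.91 − 1.02) / (3.33 − 1.02) = 624 m.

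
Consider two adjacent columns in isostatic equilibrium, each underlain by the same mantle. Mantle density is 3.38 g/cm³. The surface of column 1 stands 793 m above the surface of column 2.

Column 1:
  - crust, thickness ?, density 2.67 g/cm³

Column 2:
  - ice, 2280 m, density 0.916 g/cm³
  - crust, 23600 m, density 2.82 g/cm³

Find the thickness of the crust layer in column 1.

30300 m

Take the compensation level at the base of the deeper column (depth z_c below the surface of column 1) and equate Σ ρ_i t_i down to z_c; mantle fills any gap and the z_c terms cancel.
Column 1: x×2.67 + (z_c − 0 − x)×3.38
Column 2: 793×0 + 2280×0.916 + 23600×2.82 + (z_c − 793 − 25880)×3.38
The z_c×3.38 term appears on both sides and cancels. Collect the known terms of each column as K = Σ(ρt)_known − 3.38 × (depth of known layers): K_1 = 0 − 3.38×0 = 0; K_2 = 68640.48 − 3.38×(793 + 25880) = −21514.26.
Balance: K_1 − x×(3.38 − 2.67) = K_2, so x = (K_1 − K_2)/(3.38 − 2.67) = 21514.3/0.71 = 30300 m.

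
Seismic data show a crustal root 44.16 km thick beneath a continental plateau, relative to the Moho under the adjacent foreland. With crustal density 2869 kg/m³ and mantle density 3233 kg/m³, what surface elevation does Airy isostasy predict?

5.6 km

By Archimedes' principle applied to the lithosphere: ρ_c h = (ρ_m − ρ_c) r.
h = r (ρ_m − ρ_c) / ρ_c = 44.16 km × (3233 − 2869) / 2869 = 5.6 km.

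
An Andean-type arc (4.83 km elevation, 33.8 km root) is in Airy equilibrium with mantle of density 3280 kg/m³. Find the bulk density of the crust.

ρ_c h = (ρ_m − ρ_c) r → ρ_c (h + r) = ρ_m r → ρ_c = ρ_m r / (h + r).
ρ_c = 3280 × 33.8 km / (4.83 km + 33.8 km) = 2870 kg/m³.

2870 kg/m³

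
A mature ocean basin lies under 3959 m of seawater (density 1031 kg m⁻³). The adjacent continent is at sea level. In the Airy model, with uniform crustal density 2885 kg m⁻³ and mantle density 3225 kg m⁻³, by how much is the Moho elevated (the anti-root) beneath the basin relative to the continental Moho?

21600 m

For local isostatic compensation: replacing crust with seawater at the top is compensated by replacing crust with mantle at the base: d (ρ_c − ρ_w) = a (ρ_m − ρ_c).
a = d (ρ_c − ρ_w)/(ρ_m − ρ_c) = 3959 m × 1854/340 = 21600 m.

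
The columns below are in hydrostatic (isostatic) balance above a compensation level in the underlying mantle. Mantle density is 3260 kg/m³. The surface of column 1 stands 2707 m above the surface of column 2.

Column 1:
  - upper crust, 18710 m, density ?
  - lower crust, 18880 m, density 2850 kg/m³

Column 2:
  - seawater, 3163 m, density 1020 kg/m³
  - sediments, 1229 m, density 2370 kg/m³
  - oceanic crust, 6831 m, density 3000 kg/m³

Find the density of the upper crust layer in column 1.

Take the compensation level at the base of the deeper column (depth z_c below the surface of column 1) and equate Σ ρ_i t_i down to z_c; mantle fills any gap and the z_c terms cancel.
Column 1: 18710×ρ + 18880×2850 + (z_c − 37590)×3260
Column 2: 2707×0 + 3163×1020 + 1229×2370 + 6831×3000 + (z_c − 2707 − 11223)×3260
The z_c×3260 term appears on both sides and cancels. Collect the known terms of each column as K = Σ(ρt)_known − 3260 × (depth of known layers): K_1 = 53808000 − 3260×37590 = −68735400; K_2 = 26631990 − 3260×(2707 + 11223) = −18779810.
Balance: K_1 + 18710×ρ = K_2, so ρ = (K_2 − K_1)/18710 = 49955600/18710 = 2670 kg/m³.

2670 kg/m³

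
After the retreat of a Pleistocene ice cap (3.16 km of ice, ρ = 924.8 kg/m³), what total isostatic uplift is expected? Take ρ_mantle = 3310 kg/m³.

0.883 km

Removing the load lets mantle flow back in; uplift u satisfies ρ_ice t = ρ_m u.
u = t ρ_ice/ρ_m = 3.16 km × 924.8/3310 = 0.883 km.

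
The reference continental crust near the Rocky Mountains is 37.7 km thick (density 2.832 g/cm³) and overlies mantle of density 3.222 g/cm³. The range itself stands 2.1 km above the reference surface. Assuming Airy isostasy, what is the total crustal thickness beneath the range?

Root depth r = h ρ_c / (ρ_m − ρ_c) = 2.1 km × 2.832 / 0.39 = 15.25 km.
Total thickness = T + h + r = 37.7 km + 2.1 km + 15.25 km = 55 km.

55 km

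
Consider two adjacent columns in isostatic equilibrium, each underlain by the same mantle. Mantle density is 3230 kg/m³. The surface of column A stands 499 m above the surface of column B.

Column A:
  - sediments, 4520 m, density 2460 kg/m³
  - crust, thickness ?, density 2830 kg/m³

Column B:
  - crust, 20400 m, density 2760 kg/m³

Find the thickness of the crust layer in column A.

Take the compensation level at the base of the deeper column (depth z_c below the surface of column A) and equate Σ ρ_i t_i down to z_c; mantle fills any gap and the z_c terms cancel.
Column A: 4520×2460 + x×2830 + (z_c − 4520 − x)×3230
Column B: 499×0 + 20400×2760 + (z_c − 499 − 20400)×3230
The z_c×3230 term appears on both sides and cancels. Collect the known terms of each column as K = Σ(ρt)_known − 3230 × (depth of known layers): K_A = 11119200 − 3230×4520 = −3480400; K_B = 56304000 − 3230×(499 + 20400) = −11199770.
Balance: K_A − x×(3230 − 2830) = K_B, so x = (K_A − K_B)/(3230 − 2830) = 7719370/400 = 19300 m.

19300 m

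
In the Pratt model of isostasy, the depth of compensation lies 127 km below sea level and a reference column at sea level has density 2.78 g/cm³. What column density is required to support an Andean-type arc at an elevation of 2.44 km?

Pratt balance: ρ_ref D = ρ (D + h).
ρ = ρ_ref D/(D + h) = 2.78 × 127 km/(127 km + 2.44 km) = 2.73 g/cm³.

2.73 g/cm³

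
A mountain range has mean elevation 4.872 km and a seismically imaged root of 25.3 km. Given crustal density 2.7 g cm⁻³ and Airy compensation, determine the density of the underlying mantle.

Airy balance: ρ_c h = (ρ_m − ρ_c) r → ρ_m = ρ_c (1 + h/r).
ρ_m = 2.7 × (1 + 4.872 km/25.3 km) = 3.22 g cm⁻³.

3.22 g cm⁻³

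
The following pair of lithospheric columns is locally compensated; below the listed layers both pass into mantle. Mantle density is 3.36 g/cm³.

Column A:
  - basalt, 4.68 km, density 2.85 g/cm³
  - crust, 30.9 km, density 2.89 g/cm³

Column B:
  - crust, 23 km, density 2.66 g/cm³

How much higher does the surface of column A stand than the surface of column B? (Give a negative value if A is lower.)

For any compensation level in the mantle, the mantle terms cancel and isostasy reduces to e = (Σt_A − Σt_B) − (Σ(ρt)_A − Σ(ρt)_B) / ρ_m.
Σt_A = 35.58 km; Σt_B = 23 km; Σ(ρt)_A = 102.639; Σ(ρt)_B = 61.18 (in km·g/cm³).
e = (35.58 − 23) − (102.639 − 61.18) / 3.36 = 0.241 km.

0.241 km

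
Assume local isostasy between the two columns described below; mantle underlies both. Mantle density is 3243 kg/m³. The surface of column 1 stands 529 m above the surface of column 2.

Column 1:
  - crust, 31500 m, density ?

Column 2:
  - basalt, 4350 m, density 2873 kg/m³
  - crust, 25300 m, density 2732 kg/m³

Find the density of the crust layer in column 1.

Take the compensation level at the base of the deeper column (depth z_c below the surface of column 1) and equate Σ ρ_i t_i down to z_c; mantle fills any gap and the z_c terms cancel.
Column 1: 31500×ρ + (z_c − 31500)×3243
Column 2: 529×0 + 4350×2873 + 25300×2732 + (z_c − 529 − 29650)×3243
The z_c×3243 term appears on both sides and cancels. Collect the known terms of each column as K = Σ(ρt)_known − 3243 × (depth of known layers): K_1 = 0 − 3243×31500 = −102154500; K_2 = 81617150 − 3243×(529 + 29650) = −16253347.
Balance: K_1 + 31500×ρ = K_2, so ρ = (K_2 − K_1)/31500 = 85901200/31500 = 2730 kg/m³.

2730 kg/m³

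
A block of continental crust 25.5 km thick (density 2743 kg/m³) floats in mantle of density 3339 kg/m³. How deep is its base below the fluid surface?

Draft d = t ρ_obj/ρ_fluid = 25.5 km × 2743/3339 = 20.9 km.

20.9 km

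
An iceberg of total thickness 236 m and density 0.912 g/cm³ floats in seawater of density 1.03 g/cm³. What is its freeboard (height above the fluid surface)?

Floating equilibrium: submerged depth d = t ρ_obj/ρ_fluid = 236 m × 0.912/1.03 = 209 m.
Freeboard = t − d = 236 m − 209 m = 27 m.

27 m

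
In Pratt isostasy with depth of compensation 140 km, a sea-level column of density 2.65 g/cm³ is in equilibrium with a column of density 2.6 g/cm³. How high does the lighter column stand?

ρ_ref D = ρ (D + h) → h = D (ρ_ref − ρ)/ρ.
h = 140 km × (2.65 − 2.6)/2.6 = 2.69 km.

2.69 km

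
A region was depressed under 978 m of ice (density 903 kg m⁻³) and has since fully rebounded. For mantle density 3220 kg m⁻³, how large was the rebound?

274 m

Removing the load lets mantle flow back in; uplift u satisfies ρ_ice t = ρ_m u.
u = t ρ_ice/ρ_m = 978 m × 903/3220 = 274 m.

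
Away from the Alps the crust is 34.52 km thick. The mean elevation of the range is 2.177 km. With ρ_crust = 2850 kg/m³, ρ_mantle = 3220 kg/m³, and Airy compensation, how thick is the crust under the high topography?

53.5 km

Root depth r = h ρ_c / (ρ_m − ρ_c) = 2.177 km × 2850 / 370 = 16.77 km.
Total thickness = T + h + r = 34.52 km + 2.177 km + 16.77 km = 53.5 km.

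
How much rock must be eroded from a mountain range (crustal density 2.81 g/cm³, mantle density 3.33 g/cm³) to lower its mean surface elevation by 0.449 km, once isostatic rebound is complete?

2.88 km

Net drop Δ = e − u = e − e ρ_c/ρ_m = e (ρ_m − ρ_c)/ρ_m.
e = Δ ρ_m/(ρ_m − ρ_c) = 0.449 km × 3.33/0.52 = 2.88 km.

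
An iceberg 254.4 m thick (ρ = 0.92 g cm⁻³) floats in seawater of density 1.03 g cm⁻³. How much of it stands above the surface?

27.2 m

Floating equilibrium: submerged depth d = t ρ_obj/ρ_fluid = 254.4 m × 0.92/1.03 = 227.2 m.
Freeboard = t − d = 254.4 m − 227.2 m = 27.2 m.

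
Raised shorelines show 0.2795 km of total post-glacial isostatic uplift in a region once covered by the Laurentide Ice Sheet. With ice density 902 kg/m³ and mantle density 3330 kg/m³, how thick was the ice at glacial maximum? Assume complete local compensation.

1.03 km

u = t ρ_ice/ρ_m → t = u ρ_m/ρ_ice = 0.2795 km × 3330/902 = 1.03 km.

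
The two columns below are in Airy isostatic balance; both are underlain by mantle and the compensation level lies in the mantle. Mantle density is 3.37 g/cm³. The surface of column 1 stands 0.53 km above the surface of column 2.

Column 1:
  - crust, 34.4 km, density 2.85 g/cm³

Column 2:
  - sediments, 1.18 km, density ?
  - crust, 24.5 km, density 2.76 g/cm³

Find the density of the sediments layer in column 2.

Take the compensation level at the base of the deeper column (depth z_c below the surface of column 1) and equate Σ ρ_i t_i down to z_c; mantle fills any gap and the z_c terms cancel.
Column 1: 34.4×2.85 + (z_c − 34.4)×3.37
Column 2: 0.53×0 + 1.18×ρ + 24.5×2.76 + (z_c − 0.53 − 25.68)×3.37
The z_c×3.37 term appears on both sides and cancels. Collect the known terms of each column as K = Σ(ρt)_known − 3.37 × (depth of known layers): K_1 = 98.04 − 3.37×34.4 = −17.888; K_2 = 67.62 − 3.37×(0.53 + 25.68) = −20.7077.
Balance: K_1 = K_2 + 1.18×ρ, so ρ = (K_1 − K_2)/1.18 = 2.8197/1.18 = 2.39 g/cm³.

2.39 g/cm³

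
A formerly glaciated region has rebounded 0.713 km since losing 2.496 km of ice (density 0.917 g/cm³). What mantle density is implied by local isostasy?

3.21 g/cm³

ρ_m = ρ_ice t / u = 0.917 × 2.496 km/0.713 km = 3.21 g/cm³.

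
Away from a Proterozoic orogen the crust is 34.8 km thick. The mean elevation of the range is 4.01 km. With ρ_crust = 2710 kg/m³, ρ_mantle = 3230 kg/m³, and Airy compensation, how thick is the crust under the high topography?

Root depth r = h ρ_c / (ρ_m − ρ_c) = 4.01 km × 2710 / 520 = 20.9 km.
Total thickness = T + h + r = 34.8 km + 4.01 km + 20.9 km = 59.7 km.

59.7 km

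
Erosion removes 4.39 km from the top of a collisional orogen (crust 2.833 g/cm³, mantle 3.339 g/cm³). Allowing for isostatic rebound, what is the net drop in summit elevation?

0.665 km

Rebound u = e ρ_c/ρ_m = 4.39 km × 2.833/3.339 = 3.725 km.
Net surface drop = e − u = 4.39 km − 3.725 km = e (ρ_m − ρ_c)/ρ_m = 0.665 km.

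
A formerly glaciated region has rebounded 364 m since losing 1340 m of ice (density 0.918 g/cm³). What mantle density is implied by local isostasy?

3.38 g/cm³

ρ_m = ρ_ice t / u = 0.918 × 1340 m/364 m = 3.38 g/cm³.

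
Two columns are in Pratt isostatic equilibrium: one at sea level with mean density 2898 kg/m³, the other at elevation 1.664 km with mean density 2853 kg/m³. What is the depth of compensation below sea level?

ρ_ref D = ρ (D + h) → D (ρ_ref − ρ) = ρ h.
D = ρ h/(ρ_ref − ρ) = 2853 × 1.664 km/(2898 − 2853) = 105 km.

105 km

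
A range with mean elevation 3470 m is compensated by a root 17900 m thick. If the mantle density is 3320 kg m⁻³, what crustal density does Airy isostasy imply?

2780 kg m⁻³

ρ_c h = (ρ_m − ρ_c) r → ρ_c (h + r) = ρ_m r → ρ_c = ρ_m r / (h + r).
ρ_c = 3320 × 17900 m / (3470 m + 17900 m) = 2780 kg m⁻³.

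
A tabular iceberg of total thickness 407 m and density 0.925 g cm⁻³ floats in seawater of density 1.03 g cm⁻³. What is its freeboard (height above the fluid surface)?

Floating equilibrium: submerged depth d = t ρ_obj/ρ_fluid = 407 m × 0.925/1.03 = 365.5 m.
Freeboard = t − d = 407 m − 365.5 m = 41.5 m.

41.5 m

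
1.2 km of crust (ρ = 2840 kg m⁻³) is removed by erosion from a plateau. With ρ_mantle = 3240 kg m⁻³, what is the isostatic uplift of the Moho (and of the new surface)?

1.05 km

Unloading: uplift u = e ρ_c/ρ_m = 1.2 km × 2840/3240 = 1.05 km.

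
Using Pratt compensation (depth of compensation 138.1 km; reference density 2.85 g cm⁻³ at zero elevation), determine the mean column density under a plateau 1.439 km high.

2.82 g cm⁻³

Pratt balance: ρ_ref D = ρ (D + h).
ρ = ρ_ref D/(D + h) = 2.85 × 138.1 km/(138.1 km + 1.439 km) = 2.82 g cm⁻³.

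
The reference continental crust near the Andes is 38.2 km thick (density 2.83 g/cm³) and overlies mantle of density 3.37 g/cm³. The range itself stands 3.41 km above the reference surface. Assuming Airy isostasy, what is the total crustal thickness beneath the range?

59.5 km

Root depth r = h ρ_c / (ρ_m − ρ_c) = 3.41 km × 2.83 / 0.54 = 17.87 km.
Total thickness = T + h + r = 38.2 km + 3.41 km + 17.87 km = 59.5 km.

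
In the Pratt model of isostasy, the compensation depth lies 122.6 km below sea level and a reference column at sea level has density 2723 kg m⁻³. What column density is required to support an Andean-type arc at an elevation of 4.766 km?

2620 kg m⁻³

Pratt balance: ρ_ref D = ρ (D + h).
ρ = ρ_ref D/(D + h) = 2723 × 122.6 km/(122.6 km + 4.766 km) = 2620 kg m⁻³.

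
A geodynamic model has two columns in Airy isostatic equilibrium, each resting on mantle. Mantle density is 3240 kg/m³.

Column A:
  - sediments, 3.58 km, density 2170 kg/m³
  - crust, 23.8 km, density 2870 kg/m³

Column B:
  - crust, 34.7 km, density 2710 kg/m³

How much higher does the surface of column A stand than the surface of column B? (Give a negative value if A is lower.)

For any compensation level in the mantle, the mantle terms cancel and isostasy reduces to e = (Σt_A − Σt_B) − (Σ(ρt)_A − Σ(ρt)_B) / ρ_m.
Σt_A = 27.38 km; Σt_B = 34.7 km; Σ(ρt)_A = 76074.6; Σ(ρt)_B = 94037 (in km·kg/m³).
e = (27.38 − 34.7) − (76074.6 − 94037) / 3240 = −1.78 km.

−1.78 km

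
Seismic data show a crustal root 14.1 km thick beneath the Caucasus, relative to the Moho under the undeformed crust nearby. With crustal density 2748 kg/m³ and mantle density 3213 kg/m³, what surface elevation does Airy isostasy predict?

2.39 km

In Airy isostatic equilibrium: ρ_c h = (ρ_m − ρ_c) r.
h = r (ρ_m − ρ_c) / ρ_c = 14.1 km × (3213 − 2748) / 2748 = 2.39 km.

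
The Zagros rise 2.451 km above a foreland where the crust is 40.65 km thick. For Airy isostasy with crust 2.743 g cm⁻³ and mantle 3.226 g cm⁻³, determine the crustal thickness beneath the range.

57 km

Root depth r = h ρ_c / (ρ_m − ρ_c) = 2.451 km × 2.743 / 0.483 = 13.92 km.
Total thickness = T + h + r = 40.65 km + 2.451 km + 13.92 km = 57 km.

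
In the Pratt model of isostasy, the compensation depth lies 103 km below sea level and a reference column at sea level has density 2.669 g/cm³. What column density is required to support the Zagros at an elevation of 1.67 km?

2.63 g/cm³

Pratt balance: ρ_ref D = ρ (D + h).
ρ = ρ_ref D/(D + h) = 2.669 × 103 km/(103 km + 1.67 km) = 2.63 g/cm³.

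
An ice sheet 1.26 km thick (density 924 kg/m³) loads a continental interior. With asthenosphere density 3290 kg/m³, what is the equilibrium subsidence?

By Archimedes' principle applied to the lithosphere: the ice load ρ_ice t is balanced by mantle displaced below, ρ_m s.
s = t ρ_ice / ρ_m = 1.26 km × 924/3290 = 0.354 km.

0.354 km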